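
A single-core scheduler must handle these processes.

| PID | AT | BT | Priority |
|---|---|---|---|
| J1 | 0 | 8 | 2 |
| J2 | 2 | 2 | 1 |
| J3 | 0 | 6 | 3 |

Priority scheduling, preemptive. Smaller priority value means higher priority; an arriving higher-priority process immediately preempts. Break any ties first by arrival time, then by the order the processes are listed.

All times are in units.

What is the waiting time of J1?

Schedule: | J1 0-2 | J2 2-4 | J1 4-10 | J3 10-16 |
Completion: J1=10  J2=4  J3=16
Turnaround (C−A): J1=10  J2=2  J3=16
Waiting(J1) = turnaround − burst = 10 − 8 = 2

2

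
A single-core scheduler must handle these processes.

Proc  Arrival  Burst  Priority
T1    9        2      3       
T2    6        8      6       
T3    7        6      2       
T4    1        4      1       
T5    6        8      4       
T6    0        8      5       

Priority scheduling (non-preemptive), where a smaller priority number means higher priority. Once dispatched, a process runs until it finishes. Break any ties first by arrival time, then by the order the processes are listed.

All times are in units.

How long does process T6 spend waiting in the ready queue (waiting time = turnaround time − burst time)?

Timeline: | T6 0-8 | T4 8-12 | T3 12-18 | T1 18-20 | T5 20-28 | T2 28-36 |
Completion: T1=20  T2=36  T3=18  T4=12  T5=28  T6=8
Waiting(T6) = turnaround − burst = 8 − 8 = 0

0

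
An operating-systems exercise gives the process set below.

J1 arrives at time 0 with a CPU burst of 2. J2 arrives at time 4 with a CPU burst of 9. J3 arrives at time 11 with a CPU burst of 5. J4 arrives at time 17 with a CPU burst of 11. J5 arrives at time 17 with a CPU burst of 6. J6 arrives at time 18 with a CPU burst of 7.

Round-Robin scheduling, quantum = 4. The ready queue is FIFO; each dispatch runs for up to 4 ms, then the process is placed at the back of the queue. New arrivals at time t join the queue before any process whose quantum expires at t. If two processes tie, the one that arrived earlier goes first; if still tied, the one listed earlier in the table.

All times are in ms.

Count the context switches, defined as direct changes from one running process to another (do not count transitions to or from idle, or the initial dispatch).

Schedule: | J1 0-2 | idle 2-4 | J2 4-12 | J3 12-16 | J2 16-17 | J3 17-18 | J4 18-22 | J5 22-26 | J6 26-30 | J4 30-34 | J5 34-36 | J6 36-39 | J4 39-42 |
Completion: J1=2  J2=17  J3=18  J4=42  J5=36  J6=39

10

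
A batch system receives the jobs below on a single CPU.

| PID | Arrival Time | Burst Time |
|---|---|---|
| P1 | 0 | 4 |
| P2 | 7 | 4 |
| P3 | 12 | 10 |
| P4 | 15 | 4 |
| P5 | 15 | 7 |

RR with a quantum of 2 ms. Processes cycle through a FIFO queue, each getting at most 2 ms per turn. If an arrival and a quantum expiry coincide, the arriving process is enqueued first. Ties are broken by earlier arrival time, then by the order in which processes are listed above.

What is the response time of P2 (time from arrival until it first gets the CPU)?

Gantt: | P1 0-4 | idle 4-7 | P2 7-11 | idle 11-12 | P3 12-16 | P4 16-18 | P5 18-20 | P3 20-22 | P4 22-24 | P5 24-26 | P3 26-28 | P5 28-30 | P3 30-32 | P5 32-33 |
Completion: P1=4  P2=11  P3=32  P4=24  P5=33
Turnaround (C−A): P1=4  P2=4  P3=20  P4=9  P5=18
Response(P2) = first start − arrival = 7 − 7 = 0

0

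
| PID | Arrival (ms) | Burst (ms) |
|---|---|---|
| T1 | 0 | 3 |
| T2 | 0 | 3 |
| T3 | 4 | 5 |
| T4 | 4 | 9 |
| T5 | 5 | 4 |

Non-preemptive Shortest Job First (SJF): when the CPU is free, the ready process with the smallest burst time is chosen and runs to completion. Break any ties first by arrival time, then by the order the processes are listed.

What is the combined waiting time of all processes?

Timeline: | T1 0-3 | T2 3-6 | T5 6-10 | T3 10-15 | T4 15-24 |
Completion: T1=3  T2=6  T3=15  T4=24  T5=10
Turnaround (C−A): T1=3  T2=6  T3=11  T4=20  T5=5
Waiting = turnaround − burst: T1=0, T2=3, T3=6, T4=11, T5=1
Total waiting = 0 + 3 + 6 + 11 + 1 = 21

21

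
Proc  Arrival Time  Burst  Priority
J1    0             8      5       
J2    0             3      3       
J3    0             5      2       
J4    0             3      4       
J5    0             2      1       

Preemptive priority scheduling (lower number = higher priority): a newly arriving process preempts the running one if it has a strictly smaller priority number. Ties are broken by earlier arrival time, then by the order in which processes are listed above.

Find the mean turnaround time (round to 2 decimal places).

10.60

Gantt: | J5 0-2 | J3 2-7 | J2 7-10 | J4 10-13 | J1 13-21 |
Completion: J1=21  J2=10  J3=7  J4=13  J5=2
Turnaround (C−A): J1=21  J2=10  J3=7  J4=13  J5=2
Turnaround times: J1=21, J2=10, J3=7, J4=13, J5=2
Average turnaround = (21+10+7+13+2) / 5 = 53/5 = 10.60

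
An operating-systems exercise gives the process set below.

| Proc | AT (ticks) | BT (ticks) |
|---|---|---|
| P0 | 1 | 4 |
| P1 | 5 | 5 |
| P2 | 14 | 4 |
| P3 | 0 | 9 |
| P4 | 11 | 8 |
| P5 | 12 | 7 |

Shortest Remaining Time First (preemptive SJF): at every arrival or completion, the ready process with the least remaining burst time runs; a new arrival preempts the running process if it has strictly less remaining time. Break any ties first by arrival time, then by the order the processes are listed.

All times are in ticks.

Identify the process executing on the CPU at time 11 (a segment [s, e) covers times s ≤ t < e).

P3

Timeline: | P3 0-1 | P0 1-5 | P1 5-10 | P3 10-18 | P2 18-22 | P5 22-29 | P4 29-37 |
Completion: P0=5  P1=10  P2=22  P3=18  P4=37  P5=29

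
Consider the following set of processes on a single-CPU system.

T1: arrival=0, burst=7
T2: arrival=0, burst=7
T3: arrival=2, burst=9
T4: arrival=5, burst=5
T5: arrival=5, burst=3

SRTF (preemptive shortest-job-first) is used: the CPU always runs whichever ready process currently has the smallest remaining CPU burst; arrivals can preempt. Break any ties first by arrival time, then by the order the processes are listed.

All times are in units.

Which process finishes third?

Timeline: | T1 0-7 | T5 7-10 | T4 10-15 | T2 15-22 | T3 22-31 |
Completion: T1=7  T2=22  T3=31  T4=15  T5=10
Finish order: T1 → T5 → T4 → T2 → T3

T4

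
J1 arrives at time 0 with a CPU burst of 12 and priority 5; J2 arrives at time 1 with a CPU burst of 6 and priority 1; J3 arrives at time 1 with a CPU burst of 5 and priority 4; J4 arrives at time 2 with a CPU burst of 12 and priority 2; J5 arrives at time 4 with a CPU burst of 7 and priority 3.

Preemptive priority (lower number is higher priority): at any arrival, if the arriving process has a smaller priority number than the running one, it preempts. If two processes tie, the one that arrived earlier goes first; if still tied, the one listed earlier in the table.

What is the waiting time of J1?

Schedule: | J1 0-1 | J2 1-7 | J4 7-19 | J5 19-26 | J3 26-31 | J1 31-42 |
Completion: J1=42  J2=7  J3=31  J4=19  J5=26
Turnaround (C−A): J1=42  J2=6  J3=30  J4=17  J5=22
Waiting(J1) = turnaround − burst = 42 − 12 = 30

30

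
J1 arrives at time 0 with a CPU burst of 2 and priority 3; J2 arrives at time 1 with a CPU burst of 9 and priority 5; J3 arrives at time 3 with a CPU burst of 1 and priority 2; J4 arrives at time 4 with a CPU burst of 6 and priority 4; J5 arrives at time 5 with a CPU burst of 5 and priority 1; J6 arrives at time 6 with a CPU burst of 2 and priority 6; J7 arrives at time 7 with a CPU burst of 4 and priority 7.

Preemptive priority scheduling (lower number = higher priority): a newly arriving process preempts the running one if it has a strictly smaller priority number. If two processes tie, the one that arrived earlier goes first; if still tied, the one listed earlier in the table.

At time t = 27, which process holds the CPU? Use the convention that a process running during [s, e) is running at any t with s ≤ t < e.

J7

Timeline: | J1 0-2 | J2 2-3 | J3 3-4 | J4 4-5 | J5 5-10 | J4 10-15 | J2 15-23 | J6 23-25 | J7 25-29 |
Completion: J1=2  J2=23  J3=4  J4=15  J5=10  J6=25  J7=29
Turnaround (C−A): J1=2  J2=22  J3=1  J4=11  J5=5  J6=19  J7=22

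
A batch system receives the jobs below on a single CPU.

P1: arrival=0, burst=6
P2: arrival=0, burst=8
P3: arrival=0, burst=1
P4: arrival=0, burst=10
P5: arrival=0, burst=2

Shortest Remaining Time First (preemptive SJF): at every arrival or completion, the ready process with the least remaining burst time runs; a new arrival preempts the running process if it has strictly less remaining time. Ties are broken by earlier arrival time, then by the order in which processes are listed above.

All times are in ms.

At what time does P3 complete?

1

Schedule: | P3 0-1 | P5 1-3 | P1 3-9 | P2 9-17 | P4 17-27 |
Completion: P1=9  P2=17  P3=1  P4=27  P5=3
Turnaround (C−A): P1=9  P2=17  P3=1  P4=27  P5=3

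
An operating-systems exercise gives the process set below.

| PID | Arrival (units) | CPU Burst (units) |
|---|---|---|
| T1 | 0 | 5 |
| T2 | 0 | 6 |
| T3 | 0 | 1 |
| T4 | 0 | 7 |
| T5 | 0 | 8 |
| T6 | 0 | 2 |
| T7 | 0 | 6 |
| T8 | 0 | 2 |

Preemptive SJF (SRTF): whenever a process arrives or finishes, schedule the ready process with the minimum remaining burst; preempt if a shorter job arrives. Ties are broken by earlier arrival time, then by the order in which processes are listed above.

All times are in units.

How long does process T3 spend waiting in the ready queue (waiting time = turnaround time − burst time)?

0

Gantt: | T3 0-1 | T6 1-3 | T8 3-5 | T1 5-10 | T2 10-16 | T7 16-22 | T4 22-29 | T5 29-37 |
Completion: T1=10  T2=16  T3=1  T4=29  T5=37  T6=3  T7=22  T8=5
Turnaround (C−A): T1=10  T2=16  T3=1  T4=29  T5=37  T6=3  T7=22  T8=5
Waiting(T3) = turnaround − burst = 1 − 1 = 0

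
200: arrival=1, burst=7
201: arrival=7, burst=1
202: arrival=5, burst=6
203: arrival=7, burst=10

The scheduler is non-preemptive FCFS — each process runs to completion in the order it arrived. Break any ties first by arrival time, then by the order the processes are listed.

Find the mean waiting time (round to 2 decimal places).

Timeline: | idle 0-1 | 200 1-8 | 202 8-14 | 201 14-15 | 203 15-25 |
Completion: 200=8  201=15  202=14  203=25
Turnaround (C−A): 200=7  201=8  202=9  203=18
Waiting times: 200=0, 201=7, 202=3, 203=8
Average waiting = (0+7+3+8) / 4 = 18/4 = 4.50

4.50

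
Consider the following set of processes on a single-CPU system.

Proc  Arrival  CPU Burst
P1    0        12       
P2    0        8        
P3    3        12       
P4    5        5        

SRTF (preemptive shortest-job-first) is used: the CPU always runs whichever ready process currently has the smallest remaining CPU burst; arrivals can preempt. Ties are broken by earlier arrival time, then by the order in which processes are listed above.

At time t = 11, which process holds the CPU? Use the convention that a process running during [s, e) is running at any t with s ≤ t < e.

P4

Schedule: | P2 0-8 | P4 8-13 | P1 13-25 | P3 25-37 |
Completion: P1=25  P2=8  P3=37  P4=13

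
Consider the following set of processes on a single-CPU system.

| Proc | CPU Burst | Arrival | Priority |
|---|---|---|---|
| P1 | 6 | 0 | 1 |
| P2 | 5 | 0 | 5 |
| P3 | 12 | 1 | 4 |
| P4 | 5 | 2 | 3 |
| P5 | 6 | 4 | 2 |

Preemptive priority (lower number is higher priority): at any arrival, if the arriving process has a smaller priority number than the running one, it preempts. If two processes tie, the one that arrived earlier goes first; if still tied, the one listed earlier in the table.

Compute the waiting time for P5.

2

Gantt: | P1 0-6 | P5 6-12 | P4 12-17 | P3 17-29 | P2 29-34 |
Completion: P1=6  P2=34  P3=29  P4=17  P5=12
Turnaround (C−A): P1=6  P2=34  P3=28  P4=15  P5=8
Waiting(P5) = turnaround − burst = 8 − 6 = 2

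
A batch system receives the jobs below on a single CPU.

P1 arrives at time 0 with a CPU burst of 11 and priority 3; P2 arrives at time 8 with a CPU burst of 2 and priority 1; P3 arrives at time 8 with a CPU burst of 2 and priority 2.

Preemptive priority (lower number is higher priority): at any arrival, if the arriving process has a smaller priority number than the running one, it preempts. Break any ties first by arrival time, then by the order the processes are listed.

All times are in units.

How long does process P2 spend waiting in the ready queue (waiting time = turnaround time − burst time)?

Gantt: | P1 0-8 | P2 8-10 | P3 10-12 | P1 12-15 |
Completion: P1=15  P2=10  P3=12
Waiting(P2) = turnaround − burst = 2 − 2 = 0

0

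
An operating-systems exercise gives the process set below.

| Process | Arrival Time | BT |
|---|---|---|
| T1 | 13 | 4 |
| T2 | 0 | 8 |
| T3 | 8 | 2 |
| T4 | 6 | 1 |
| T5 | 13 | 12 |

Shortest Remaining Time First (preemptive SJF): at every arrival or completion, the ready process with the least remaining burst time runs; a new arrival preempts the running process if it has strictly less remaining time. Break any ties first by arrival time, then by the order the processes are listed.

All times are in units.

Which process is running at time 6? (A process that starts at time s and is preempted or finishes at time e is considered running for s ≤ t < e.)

Schedule: | T2 0-6 | T4 6-7 | T2 7-9 | T3 9-11 | idle 11-13 | T1 13-17 | T5 17-29 |
Completion: T1=17  T2=9  T3=11  T4=7  T5=29

T4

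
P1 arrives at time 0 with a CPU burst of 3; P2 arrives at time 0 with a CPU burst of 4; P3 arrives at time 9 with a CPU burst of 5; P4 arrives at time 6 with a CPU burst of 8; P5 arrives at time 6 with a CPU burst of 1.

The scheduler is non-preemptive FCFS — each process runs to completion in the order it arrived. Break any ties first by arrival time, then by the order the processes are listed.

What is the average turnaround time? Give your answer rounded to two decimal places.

8.20

Gantt: | P1 0-3 | P2 3-7 | P4 7-15 | P5 15-16 | P3 16-21 |
Completion: P1=3  P2=7  P3=21  P4=15  P5=16
Turnaround times: P1=3, P2=7, P3=12, P4=9, P5=10
Average turnaround = (3+7+12+9+10) / 5 = 41/5 = 8.20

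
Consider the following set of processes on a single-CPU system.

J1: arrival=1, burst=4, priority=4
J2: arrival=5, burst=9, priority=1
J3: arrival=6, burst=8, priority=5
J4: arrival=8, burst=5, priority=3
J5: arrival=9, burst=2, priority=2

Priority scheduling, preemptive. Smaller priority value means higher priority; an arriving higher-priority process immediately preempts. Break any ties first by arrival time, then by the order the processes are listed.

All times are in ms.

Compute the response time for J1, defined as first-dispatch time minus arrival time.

Schedule: | idle 0-1 | J1 1-5 | J2 5-14 | J5 14-16 | J4 16-21 | J3 21-29 |
Completion: J1=5  J2=14  J3=29  J4=21  J5=16
Turnaround (C−A): J1=4  J2=9  J3=23  J4=13  J5=7
Response(J1) = first start − arrival = 1 − 1 = 0

0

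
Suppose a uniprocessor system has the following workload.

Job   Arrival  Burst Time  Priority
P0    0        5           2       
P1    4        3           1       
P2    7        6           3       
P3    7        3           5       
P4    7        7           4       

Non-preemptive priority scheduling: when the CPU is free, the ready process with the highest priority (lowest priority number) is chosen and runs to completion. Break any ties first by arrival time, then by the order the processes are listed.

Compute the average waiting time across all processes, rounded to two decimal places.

4.60

Gantt: | P0 0-5 | P1 5-8 | P2 8-14 | P4 14-21 | P3 21-24 |
Completion: P0=5  P1=8  P2=14  P3=24  P4=21
Waiting times: P0=0, P1=1, P2=1, P3=14, P4=7
Average waiting = (0+1+1+14+7) / 5 = 23/5 = 4.60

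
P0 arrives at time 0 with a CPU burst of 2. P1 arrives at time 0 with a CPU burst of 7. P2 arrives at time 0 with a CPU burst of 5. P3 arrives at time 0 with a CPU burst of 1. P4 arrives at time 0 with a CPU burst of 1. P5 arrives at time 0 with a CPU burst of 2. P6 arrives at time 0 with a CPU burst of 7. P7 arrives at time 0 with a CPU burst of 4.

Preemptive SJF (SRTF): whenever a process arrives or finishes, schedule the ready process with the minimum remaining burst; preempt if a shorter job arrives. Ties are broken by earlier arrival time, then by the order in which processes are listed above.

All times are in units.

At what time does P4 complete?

2

Schedule: | P3 0-1 | P4 1-2 | P0 2-4 | P5 4-6 | P7 6-10 | P2 10-15 | P1 15-22 | P6 22-29 |
Completion: P0=4  P1=22  P2=15  P3=1  P4=2  P5=6  P6=29  P7=10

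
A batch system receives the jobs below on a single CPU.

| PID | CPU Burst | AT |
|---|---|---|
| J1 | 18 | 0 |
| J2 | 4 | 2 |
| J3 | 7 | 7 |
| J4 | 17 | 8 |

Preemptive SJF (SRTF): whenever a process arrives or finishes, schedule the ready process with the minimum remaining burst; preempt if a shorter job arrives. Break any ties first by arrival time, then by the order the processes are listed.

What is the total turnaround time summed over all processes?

Schedule: | J1 0-2 | J2 2-6 | J1 6-7 | J3 7-14 | J1 14-29 | J4 29-46 |
Completion: J1=29  J2=6  J3=14  J4=46
Turnaround = completion − arrival: J1=29, J2=4, J3=7, J4=38
Total turnaround = 29 + 4 + 7 + 38 = 78

78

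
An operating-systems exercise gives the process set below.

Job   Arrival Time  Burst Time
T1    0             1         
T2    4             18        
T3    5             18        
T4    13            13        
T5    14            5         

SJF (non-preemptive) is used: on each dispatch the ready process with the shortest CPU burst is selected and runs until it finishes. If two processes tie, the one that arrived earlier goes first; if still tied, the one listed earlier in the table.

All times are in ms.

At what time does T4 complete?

40

Schedule: | T1 0-1 | idle 1-4 | T2 4-22 | T5 22-27 | T4 27-40 | T3 40-58 |
Completion: T1=1  T2=22  T3=58  T4=40  T5=27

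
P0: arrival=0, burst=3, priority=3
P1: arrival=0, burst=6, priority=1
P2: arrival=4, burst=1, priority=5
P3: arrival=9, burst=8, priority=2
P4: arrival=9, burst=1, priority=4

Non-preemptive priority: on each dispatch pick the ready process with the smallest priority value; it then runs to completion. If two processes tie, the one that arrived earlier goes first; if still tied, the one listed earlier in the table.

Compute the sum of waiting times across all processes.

Schedule: | P1 0-6 | P0 6-9 | P3 9-17 | P4 17-18 | P2 18-19 |
Completion: P0=9  P1=6  P2=19  P3=17  P4=18
Turnaround (C−A): P0=9  P1=6  P2=15  P3=8  P4=9
Waiting = turnaround − burst: P0=6, P1=0, P2=14, P3=0, P4=8
Total waiting = 6 + 0 + 14 + 0 + 8 = 28

28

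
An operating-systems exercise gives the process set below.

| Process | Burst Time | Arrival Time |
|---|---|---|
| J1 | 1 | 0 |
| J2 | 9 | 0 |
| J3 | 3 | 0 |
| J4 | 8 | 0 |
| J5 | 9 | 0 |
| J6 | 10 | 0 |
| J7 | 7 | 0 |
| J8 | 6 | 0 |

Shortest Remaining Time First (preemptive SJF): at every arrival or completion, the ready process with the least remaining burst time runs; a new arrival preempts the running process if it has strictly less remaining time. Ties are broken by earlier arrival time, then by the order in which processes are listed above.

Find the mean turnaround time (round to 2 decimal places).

23.38

Schedule: | J1 0-1 | J3 1-4 | J8 4-10 | J7 10-17 | J4 17-25 | J2 25-34 | J5 34-43 | J6 43-53 |
Completion: J1=1  J2=34  J3=4  J4=25  J5=43  J6=53  J7=17  J8=10
Turnaround (C−A): J1=1  J2=34  J3=4  J4=25  J5=43  J6=53  J7=17  J8=10
Turnaround times: J1=1, J2=34, J3=4, J4=25, J5=43, J6=53, J7=17, J8=10
Average turnaround = (1+34+4+25+43+53+17+10) / 8 = 187/8 = 23.38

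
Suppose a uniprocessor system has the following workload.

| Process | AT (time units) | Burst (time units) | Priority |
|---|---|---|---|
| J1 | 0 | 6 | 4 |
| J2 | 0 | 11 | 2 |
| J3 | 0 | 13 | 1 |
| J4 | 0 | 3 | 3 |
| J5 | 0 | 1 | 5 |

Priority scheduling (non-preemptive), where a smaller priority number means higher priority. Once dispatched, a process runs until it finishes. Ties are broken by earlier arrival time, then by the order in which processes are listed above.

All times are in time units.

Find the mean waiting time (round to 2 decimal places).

Gantt: | J3 0-13 | J2 13-24 | J4 24-27 | J1 27-33 | J5 33-34 |
Completion: J1=33  J2=24  J3=13  J4=27  J5=34
Turnaround (C−A): J1=33  J2=24  J3=13  J4=27  J5=34
Waiting times: J1=27, J2=13, J3=0, J4=24, J5=33
Average waiting = (27+13+0+24+33) / 5 = 97/5 = 19.40

19.40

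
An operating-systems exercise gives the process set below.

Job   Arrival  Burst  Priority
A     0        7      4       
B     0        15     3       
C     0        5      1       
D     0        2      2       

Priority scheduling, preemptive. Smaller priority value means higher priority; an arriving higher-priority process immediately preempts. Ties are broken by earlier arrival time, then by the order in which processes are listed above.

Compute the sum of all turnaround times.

63

Timeline: | C 0-5 | D 5-7 | B 7-22 | A 22-29 |
Completion: A=29  B=22  C=5  D=7
Turnaround = completion − arrival: A=29, B=22, C=5, D=7
Total turnaround = 29 + 22 + 5 + 7 = 63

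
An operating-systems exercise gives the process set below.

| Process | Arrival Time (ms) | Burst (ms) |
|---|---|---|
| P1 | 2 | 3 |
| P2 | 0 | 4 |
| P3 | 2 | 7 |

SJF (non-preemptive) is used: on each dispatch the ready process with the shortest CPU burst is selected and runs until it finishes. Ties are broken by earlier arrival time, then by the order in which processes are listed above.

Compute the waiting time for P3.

5

Timeline: | P2 0-4 | P1 4-7 | P3 7-14 |
Completion: P1=7  P2=4  P3=14
Turnaround (C−A): P1=5  P2=4  P3=12
Waiting(P3) = turnaround − burst = 12 − 7 = 5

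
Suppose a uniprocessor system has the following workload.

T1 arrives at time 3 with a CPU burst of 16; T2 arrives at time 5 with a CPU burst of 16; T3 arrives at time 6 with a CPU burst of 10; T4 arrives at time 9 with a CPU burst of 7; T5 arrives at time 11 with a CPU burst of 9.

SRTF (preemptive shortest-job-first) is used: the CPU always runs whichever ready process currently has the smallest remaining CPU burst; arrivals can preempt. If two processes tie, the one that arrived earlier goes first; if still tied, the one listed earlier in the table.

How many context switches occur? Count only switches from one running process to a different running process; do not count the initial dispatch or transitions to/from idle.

Timeline: | idle 0-3 | T1 3-6 | T3 6-16 | T4 16-23 | T5 23-32 | T1 32-45 | T2 45-61 |
Completion: T1=45  T2=61  T3=16  T4=23  T5=32

5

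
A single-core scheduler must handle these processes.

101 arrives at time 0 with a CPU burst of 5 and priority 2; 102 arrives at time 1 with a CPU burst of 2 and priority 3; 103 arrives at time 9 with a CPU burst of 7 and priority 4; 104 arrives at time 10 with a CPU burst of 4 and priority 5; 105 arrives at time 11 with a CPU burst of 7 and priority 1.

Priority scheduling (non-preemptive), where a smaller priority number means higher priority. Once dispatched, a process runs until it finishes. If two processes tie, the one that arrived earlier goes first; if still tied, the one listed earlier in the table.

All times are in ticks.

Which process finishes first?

Gantt: | 101 0-5 | 102 5-7 | idle 7-9 | 103 9-16 | 105 16-23 | 104 23-27 |
Completion: 101=5  102=7  103=16  104=27  105=23
Finish order: 101 → 102 → 103 → 105 → 104

101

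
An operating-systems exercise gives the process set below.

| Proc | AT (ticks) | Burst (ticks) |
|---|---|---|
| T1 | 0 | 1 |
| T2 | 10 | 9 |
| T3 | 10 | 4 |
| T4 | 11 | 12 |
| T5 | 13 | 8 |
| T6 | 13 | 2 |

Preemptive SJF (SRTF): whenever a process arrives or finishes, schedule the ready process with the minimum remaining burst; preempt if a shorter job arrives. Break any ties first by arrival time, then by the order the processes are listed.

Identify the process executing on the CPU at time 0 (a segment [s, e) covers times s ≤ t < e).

T1

Schedule: | T1 0-1 | idle 1-10 | T3 10-14 | T6 14-16 | T5 16-24 | T2 24-33 | T4 33-45 |
Completion: T1=1  T2=33  T3=14  T4=45  T5=24  T6=16
Turnaround (C−A): T1=1  T2=23  T3=4  T4=34  T5=11  T6=3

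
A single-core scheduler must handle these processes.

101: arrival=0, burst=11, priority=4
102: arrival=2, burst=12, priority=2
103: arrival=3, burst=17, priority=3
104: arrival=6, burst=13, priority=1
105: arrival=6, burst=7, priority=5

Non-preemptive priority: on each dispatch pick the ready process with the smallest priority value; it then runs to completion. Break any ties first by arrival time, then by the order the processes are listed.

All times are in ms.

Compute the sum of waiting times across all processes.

Gantt: | 101 0-11 | 104 11-24 | 102 24-36 | 103 36-53 | 105 53-60 |
Completion: 101=11  102=36  103=53  104=24  105=60
Turnaround (C−A): 101=11  102=34  103=50  104=18  105=54
Waiting = turnaround − burst: 101=0, 102=22, 103=33, 104=5, 105=47
Total waiting = 0 + 22 + 33 + 5 + 47 = 107

107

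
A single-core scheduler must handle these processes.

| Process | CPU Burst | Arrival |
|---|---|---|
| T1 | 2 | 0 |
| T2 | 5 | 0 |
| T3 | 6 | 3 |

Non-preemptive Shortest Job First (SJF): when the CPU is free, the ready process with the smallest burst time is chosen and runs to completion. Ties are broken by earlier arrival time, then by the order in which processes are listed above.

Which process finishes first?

T1

Gantt: | T1 0-2 | T2 2-7 | T3 7-13 |
Completion: T1=2  T2=7  T3=13
Finish order: T1 → T2 → T3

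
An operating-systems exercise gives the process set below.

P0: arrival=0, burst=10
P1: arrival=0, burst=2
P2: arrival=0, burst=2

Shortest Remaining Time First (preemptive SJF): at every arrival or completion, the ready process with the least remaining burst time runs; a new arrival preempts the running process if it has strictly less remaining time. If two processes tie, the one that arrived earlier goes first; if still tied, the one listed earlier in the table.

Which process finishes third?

Gantt: | P1 0-2 | P2 2-4 | P0 4-14 |
Completion: P0=14  P1=2  P2=4
Turnaround (C−A): P0=14  P1=2  P2=4
Finish order: P1 → P2 → P0

P0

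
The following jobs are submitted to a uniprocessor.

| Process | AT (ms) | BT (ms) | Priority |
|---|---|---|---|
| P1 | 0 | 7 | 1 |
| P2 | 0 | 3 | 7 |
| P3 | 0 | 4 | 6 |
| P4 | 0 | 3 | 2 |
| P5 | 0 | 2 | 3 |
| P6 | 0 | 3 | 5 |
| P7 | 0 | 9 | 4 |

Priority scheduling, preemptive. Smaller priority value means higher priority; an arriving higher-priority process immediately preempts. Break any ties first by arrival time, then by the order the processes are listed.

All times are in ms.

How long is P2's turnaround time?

31

Schedule: | P1 0-7 | P4 7-10 | P5 10-12 | P7 12-21 | P6 21-24 | P3 24-28 | P2 28-31 |
Completion: P1=7  P2=31  P3=28  P4=10  P5=12  P6=24  P7=21
Turnaround(P2) = completion − arrival = 31 − 0 = 31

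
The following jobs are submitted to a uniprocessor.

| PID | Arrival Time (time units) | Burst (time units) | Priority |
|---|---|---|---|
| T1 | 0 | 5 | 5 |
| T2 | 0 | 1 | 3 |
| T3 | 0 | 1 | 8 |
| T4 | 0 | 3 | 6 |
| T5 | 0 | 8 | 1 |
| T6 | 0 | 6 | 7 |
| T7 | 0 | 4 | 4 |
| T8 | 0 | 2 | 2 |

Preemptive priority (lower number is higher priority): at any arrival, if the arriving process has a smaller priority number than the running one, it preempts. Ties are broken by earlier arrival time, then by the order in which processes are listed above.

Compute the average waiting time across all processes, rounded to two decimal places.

14.50

Schedule: | T5 0-8 | T8 8-10 | T2 10-11 | T7 11-15 | T1 15-20 | T4 20-23 | T6 23-29 | T3 29-30 |
Completion: T1=20  T2=11  T3=30  T4=23  T5=8  T6=29  T7=15  T8=10
Waiting times: T1=15, T2=10, T3=29, T4=20, T5=0, T6=23, T7=11, T8=8
Average waiting = (15+10+29+20+0+23+11+8) / 8 = 116/8 = 14.50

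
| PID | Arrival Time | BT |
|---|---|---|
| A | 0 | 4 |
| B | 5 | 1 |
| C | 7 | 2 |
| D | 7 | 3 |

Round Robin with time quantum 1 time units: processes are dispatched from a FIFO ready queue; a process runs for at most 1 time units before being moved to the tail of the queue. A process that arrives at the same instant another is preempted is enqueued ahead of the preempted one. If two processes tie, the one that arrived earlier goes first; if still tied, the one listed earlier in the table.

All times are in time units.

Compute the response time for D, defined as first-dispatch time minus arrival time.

Timeline: | A 0-4 | idle 4-5 | B 5-6 | idle 6-7 | C 7-8 | D 8-9 | C 9-10 | D 10-12 |
Completion: A=4  B=6  C=10  D=12
Response(D) = first start − arrival = 8 − 7 = 1

1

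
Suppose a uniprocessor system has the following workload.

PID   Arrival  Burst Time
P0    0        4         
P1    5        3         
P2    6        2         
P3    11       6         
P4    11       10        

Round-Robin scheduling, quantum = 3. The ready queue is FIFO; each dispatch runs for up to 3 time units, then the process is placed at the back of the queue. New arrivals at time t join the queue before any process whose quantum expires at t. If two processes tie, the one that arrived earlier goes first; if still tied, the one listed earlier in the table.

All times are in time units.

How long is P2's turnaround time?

4

Gantt: | P0 0-4 | idle 4-5 | P1 5-8 | P2 8-10 | idle 10-11 | P3 11-14 | P4 14-17 | P3 17-20 | P4 20-27 |
Completion: P0=4  P1=8  P2=10  P3=20  P4=27
Turnaround (C−A): P0=4  P1=3  P2=4  P3=9  P4=16
Turnaround(P2) = completion − arrival = 10 − 6 = 4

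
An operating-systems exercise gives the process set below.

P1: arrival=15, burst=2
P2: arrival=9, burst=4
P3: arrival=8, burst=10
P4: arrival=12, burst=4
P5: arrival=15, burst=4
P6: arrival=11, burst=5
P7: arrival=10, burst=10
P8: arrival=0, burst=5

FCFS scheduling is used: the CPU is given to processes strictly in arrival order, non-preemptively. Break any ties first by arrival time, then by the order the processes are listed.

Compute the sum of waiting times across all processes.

121

Timeline: | P8 0-5 | idle 5-8 | P3 8-18 | P2 18-22 | P7 22-32 | P6 32-37 | P4 37-41 | P1 41-43 | P5 43-47 |
Completion: P1=43  P2=22  P3=18  P4=41  P5=47  P6=37  P7=32  P8=5
Waiting = turnaround − burst: P1=26, P2=9, P3=0, P4=25, P5=28, P6=21, P7=12, P8=0
Total waiting = 26 + 9 + 0 + 25 + 28 + 21 + 12 + 0 = 121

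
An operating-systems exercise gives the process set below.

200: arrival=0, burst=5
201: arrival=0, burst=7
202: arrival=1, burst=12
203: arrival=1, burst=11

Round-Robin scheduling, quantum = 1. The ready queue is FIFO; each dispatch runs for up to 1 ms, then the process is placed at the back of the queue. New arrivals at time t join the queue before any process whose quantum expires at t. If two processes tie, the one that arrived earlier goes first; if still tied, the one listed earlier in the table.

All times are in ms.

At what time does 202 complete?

Schedule: | 200 0-1 | 201 1-2 | 202 2-3 | 203 3-4 | 200 4-5 | 201 5-6 | 202 6-7 | 203 7-8 | 200 8-9 | 201 9-10 | 202 10-11 | 203 11-12 | 200 12-13 | 201 13-14 | 202 14-15 | 203 15-16 | 200 16-17 | 201 17-18 | 202 18-19 | 203 19-20 | 201 20-21 | 202 21-22 | 203 22-23 | 201 23-24 | 202 24-25 | 203 25-26 | 202 26-27 | 203 27-28 | 202 28-29 | 203 29-30 | 202 30-31 | 203 31-32 | 202 32-33 | 203 33-34 | 202 34-35 |
Completion: 200=17  201=24  202=35  203=34

35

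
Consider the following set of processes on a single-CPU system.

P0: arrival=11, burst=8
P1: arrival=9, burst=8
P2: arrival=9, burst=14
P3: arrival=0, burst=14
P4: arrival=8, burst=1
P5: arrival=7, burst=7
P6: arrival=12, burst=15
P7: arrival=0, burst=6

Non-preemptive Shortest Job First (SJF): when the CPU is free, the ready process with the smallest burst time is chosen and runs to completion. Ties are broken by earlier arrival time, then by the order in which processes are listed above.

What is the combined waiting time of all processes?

157

Timeline: | P7 0-6 | P3 6-20 | P4 20-21 | P5 21-28 | P1 28-36 | P0 36-44 | P2 44-58 | P6 58-73 |
Completion: P0=44  P1=36  P2=58  P3=20  P4=21  P5=28  P6=73  P7=6
Turnaround (C−A): P0=33  P1=27  P2=49  P3=20  P4=13  P5=21  P6=61  P7=6
Waiting = turnaround − burst: P0=25, P1=19, P2=35, P3=6, P4=12, P5=14, P6=46, P7=0
Total waiting = 25 + 19 + 35 + 6 + 12 + 14 + 46 + 0 = 157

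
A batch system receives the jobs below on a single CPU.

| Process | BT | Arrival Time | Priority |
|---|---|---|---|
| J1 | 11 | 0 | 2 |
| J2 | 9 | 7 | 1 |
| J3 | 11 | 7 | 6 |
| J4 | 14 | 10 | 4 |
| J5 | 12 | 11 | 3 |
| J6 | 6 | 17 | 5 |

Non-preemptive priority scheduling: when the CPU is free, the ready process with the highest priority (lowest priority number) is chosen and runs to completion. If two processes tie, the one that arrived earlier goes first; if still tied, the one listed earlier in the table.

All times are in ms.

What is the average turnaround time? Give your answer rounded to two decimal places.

28.67

Timeline: | J1 0-11 | J2 11-20 | J5 20-32 | J4 32-46 | J6 46-52 | J3 52-63 |
Completion: J1=11  J2=20  J3=63  J4=46  J5=32  J6=52
Turnaround (C−A): J1=11  J2=13  J3=56  J4=36  J5=21  J6=35
Turnaround times: J1=11, J2=13, J3=56, J4=36, J5=21, J6=35
Average turnaround = (11+13+56+36+21+35) / 6 = 172/6 = 28.67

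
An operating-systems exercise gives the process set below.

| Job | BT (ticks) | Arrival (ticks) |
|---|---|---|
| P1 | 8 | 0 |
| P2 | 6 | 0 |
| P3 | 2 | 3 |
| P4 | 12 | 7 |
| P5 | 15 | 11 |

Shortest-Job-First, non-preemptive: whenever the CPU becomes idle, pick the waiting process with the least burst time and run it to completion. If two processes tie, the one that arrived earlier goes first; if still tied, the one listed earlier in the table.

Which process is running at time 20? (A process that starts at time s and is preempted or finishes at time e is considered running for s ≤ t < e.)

Timeline: | P2 0-6 | P3 6-8 | P1 8-16 | P4 16-28 | P5 28-43 |
Completion: P1=16  P2=6  P3=8  P4=28  P5=43
Turnaround (C−A): P1=16  P2=6  P3=5  P4=21  P5=32

P4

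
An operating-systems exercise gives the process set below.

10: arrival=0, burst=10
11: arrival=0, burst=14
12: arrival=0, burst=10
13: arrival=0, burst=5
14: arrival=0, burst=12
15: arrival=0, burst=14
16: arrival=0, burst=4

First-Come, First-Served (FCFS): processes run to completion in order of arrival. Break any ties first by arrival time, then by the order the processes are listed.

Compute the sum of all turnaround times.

Gantt: | 10 0-10 | 11 10-24 | 12 24-34 | 13 34-39 | 14 39-51 | 15 51-65 | 16 65-69 |
Completion: 10=10  11=24  12=34  13=39  14=51  15=65  16=69
Turnaround = completion − arrival: 10=10, 11=24, 12=34, 13=39, 14=51, 15=65, 16=69
Total turnaround = 10 + 24 + 34 + 39 + 51 + 65 + 69 = 292

292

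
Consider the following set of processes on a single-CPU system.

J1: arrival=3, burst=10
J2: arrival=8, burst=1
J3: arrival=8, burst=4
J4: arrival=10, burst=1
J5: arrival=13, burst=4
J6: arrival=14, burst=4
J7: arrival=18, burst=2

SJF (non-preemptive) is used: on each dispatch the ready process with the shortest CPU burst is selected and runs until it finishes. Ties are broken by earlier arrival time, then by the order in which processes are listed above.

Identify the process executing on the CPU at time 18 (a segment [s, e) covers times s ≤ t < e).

J3

Gantt: | idle 0-3 | J1 3-13 | J2 13-14 | J4 14-15 | J3 15-19 | J7 19-21 | J5 21-25 | J6 25-29 |
Completion: J1=13  J2=14  J3=19  J4=15  J5=25  J6=29  J7=21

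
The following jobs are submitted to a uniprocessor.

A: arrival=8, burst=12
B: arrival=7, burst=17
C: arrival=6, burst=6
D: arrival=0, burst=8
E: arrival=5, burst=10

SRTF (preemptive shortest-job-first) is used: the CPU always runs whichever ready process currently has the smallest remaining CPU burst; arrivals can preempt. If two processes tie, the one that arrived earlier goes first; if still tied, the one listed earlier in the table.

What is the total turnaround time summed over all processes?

109

Schedule: | D 0-8 | C 8-14 | E 14-24 | A 24-36 | B 36-53 |
Completion: A=36  B=53  C=14  D=8  E=24
Turnaround = completion − arrival: A=28, B=46, C=8, D=8, E=19
Total turnaround = 28 + 46 + 8 + 8 + 19 = 109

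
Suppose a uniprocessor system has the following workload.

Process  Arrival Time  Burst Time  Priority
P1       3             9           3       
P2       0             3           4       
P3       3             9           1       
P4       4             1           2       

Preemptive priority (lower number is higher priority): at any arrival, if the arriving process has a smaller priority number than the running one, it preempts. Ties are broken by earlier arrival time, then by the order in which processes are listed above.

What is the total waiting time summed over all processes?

18

Timeline: | P2 0-3 | P3 3-12 | P4 12-13 | P1 13-22 |
Completion: P1=22  P2=3  P3=12  P4=13
Waiting = turnaround − burst: P1=10, P2=0, P3=0, P4=8
Total waiting = 10 + 0 + 0 + 8 = 18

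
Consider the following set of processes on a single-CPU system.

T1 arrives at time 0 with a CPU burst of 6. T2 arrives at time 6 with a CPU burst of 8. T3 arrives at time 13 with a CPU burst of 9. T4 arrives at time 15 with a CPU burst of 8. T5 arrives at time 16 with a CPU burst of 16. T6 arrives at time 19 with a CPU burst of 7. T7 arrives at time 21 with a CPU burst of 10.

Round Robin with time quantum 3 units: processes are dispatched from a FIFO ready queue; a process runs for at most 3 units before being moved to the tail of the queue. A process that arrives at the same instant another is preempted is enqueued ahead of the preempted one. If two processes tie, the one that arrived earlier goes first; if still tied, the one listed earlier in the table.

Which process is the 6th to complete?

Schedule: | T1 0-6 | T2 6-14 | T3 14-17 | T4 17-20 | T5 20-23 | T3 23-26 | T6 26-29 | T4 29-32 | T7 32-35 | T5 35-38 | T3 38-41 | T6 41-44 | T4 44-46 | T7 46-49 | T5 49-52 | T6 52-53 | T7 53-56 | T5 56-59 | T7 59-60 | T5 60-64 |
Completion: T1=6  T2=14  T3=41  T4=46  T5=64  T6=53  T7=60
Finish order: T1 → T2 → T3 → T4 → T6 → T7 → T5

T7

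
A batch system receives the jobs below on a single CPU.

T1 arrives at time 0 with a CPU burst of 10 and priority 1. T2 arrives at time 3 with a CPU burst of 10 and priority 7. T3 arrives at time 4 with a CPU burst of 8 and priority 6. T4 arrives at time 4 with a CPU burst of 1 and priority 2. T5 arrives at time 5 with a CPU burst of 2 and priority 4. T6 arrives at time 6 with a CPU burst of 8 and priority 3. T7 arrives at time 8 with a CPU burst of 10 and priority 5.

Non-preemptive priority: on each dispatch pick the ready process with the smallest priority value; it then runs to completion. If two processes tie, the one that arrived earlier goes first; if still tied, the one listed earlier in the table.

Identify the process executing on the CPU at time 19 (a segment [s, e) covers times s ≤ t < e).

T5

Schedule: | T1 0-10 | T4 10-11 | T6 11-19 | T5 19-21 | T7 21-31 | T3 31-39 | T2 39-49 |
Completion: T1=10  T2=49  T3=39  T4=11  T5=21  T6=19  T7=31
Turnaround (C−A): T1=10  T2=46  T3=35  T4=7  T5=16  T6=13  T7=23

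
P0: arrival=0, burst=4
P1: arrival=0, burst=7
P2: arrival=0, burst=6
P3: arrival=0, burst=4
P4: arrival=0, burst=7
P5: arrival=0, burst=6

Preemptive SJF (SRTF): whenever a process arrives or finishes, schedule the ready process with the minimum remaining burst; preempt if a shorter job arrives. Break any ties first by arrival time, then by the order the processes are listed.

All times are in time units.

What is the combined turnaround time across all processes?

Timeline: | P0 0-4 | P3 4-8 | P2 8-14 | P5 14-20 | P1 20-27 | P4 27-34 |
Completion: P0=4  P1=27  P2=14  P3=8  P4=34  P5=20
Turnaround (C−A): P0=4  P1=27  P2=14  P3=8  P4=34  P5=20
Turnaround = completion − arrival: P0=4, P1=27, P2=14, P3=8, P4=34, P5=20
Total turnaround = 4 + 27 + 14 + 8 + 34 + 20 = 107

107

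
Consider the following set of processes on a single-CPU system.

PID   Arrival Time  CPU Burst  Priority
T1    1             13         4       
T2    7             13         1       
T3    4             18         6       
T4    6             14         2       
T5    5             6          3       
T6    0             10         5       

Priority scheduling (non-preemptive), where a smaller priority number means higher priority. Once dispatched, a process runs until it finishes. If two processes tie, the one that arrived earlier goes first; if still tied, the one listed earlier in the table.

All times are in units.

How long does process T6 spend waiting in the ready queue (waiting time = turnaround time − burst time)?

0

Schedule: | T6 0-10 | T2 10-23 | T4 23-37 | T5 37-43 | T1 43-56 | T3 56-74 |
Completion: T1=56  T2=23  T3=74  T4=37  T5=43  T6=10
Turnaround (C−A): T1=55  T2=16  T3=70  T4=31  T5=38  T6=10
Waiting(T6) = turnaround − burst = 10 − 10 = 0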